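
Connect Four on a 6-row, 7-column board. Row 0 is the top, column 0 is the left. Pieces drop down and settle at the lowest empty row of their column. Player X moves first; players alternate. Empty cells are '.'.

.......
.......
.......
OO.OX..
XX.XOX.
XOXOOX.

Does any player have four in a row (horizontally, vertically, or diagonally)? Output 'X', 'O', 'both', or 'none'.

none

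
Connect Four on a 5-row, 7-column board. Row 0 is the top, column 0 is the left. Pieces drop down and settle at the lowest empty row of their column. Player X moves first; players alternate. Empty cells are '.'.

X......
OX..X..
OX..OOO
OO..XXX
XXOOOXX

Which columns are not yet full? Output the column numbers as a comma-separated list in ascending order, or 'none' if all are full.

Answer: 1,2,3,4,5,6

Derivation:
col 0: top cell = 'X' → FULL
col 1: top cell = '.' → open
col 2: top cell = '.' → open
col 3: top cell = '.' → open
col 4: top cell = '.' → open
col 5: top cell = '.' → open
col 6: top cell = '.' → open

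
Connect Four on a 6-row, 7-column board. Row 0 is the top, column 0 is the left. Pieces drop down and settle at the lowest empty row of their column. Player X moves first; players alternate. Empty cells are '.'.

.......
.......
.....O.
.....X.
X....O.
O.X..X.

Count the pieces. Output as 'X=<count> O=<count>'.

X=4 O=3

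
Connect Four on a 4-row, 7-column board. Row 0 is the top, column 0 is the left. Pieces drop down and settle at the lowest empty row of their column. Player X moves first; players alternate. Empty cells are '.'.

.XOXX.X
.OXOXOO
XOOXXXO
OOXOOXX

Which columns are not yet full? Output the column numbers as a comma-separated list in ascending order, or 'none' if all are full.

Answer: 0,5

Derivation:
col 0: top cell = '.' → open
col 1: top cell = 'X' → FULL
col 2: top cell = 'O' → FULL
col 3: top cell = 'X' → FULL
col 4: top cell = 'X' → FULL
col 5: top cell = '.' → open
col 6: top cell = 'X' → FULL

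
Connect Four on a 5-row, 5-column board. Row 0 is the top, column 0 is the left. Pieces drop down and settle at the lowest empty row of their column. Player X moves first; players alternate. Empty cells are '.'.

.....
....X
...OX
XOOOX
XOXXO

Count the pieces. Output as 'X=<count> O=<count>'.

X=7 O=6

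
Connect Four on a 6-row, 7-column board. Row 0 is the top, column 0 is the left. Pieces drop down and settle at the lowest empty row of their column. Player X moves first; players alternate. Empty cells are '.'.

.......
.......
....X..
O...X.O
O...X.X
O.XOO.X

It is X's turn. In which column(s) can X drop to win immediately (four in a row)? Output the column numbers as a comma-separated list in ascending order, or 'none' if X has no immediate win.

col 0: drop X → no win
col 1: drop X → no win
col 2: drop X → no win
col 3: drop X → no win
col 4: drop X → WIN!
col 5: drop X → no win
col 6: drop X → no win

Answer: 4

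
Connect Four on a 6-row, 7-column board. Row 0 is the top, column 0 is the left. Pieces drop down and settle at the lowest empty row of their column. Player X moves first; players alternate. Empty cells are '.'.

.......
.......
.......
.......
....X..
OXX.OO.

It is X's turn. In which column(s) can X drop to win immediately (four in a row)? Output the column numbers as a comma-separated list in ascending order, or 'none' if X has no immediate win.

col 0: drop X → no win
col 1: drop X → no win
col 2: drop X → no win
col 3: drop X → no win
col 4: drop X → no win
col 5: drop X → no win
col 6: drop X → no win

Answer: none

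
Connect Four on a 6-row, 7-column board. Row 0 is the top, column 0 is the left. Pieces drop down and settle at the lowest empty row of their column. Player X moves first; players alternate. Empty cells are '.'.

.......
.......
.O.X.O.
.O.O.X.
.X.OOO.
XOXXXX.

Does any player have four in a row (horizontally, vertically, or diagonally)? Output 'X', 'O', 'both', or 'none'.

X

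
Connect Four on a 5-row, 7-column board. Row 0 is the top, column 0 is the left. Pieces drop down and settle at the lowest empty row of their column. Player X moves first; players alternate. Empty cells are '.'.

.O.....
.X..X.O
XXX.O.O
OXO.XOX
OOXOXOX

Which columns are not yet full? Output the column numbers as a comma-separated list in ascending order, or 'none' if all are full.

col 0: top cell = '.' → open
col 1: top cell = 'O' → FULL
col 2: top cell = '.' → open
col 3: top cell = '.' → open
col 4: top cell = '.' → open
col 5: top cell = '.' → open
col 6: top cell = '.' → open

Answer: 0,2,3,4,5,6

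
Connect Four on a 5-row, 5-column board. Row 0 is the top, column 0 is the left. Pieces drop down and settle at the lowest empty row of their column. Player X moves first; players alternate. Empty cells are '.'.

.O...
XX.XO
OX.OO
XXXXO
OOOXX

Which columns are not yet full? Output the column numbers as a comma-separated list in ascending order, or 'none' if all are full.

col 0: top cell = '.' → open
col 1: top cell = 'O' → FULL
col 2: top cell = '.' → open
col 3: top cell = '.' → open
col 4: top cell = '.' → open

Answer: 0,2,3,4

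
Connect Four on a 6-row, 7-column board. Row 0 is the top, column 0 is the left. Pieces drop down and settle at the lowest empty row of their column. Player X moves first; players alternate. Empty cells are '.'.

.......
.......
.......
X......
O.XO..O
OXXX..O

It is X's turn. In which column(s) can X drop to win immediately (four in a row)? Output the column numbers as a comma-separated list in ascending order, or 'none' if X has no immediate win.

Answer: 4

Derivation:
col 0: drop X → no win
col 1: drop X → no win
col 2: drop X → no win
col 3: drop X → no win
col 4: drop X → WIN!
col 5: drop X → no win
col 6: drop X → no win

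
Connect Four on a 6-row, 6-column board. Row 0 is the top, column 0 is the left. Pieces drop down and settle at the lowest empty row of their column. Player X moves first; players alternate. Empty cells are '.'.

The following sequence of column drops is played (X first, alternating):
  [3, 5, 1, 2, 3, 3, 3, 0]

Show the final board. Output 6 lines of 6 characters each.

Answer: ......
......
...X..
...O..
...X..
OXOX.O

Derivation:
Move 1: X drops in col 3, lands at row 5
Move 2: O drops in col 5, lands at row 5
Move 3: X drops in col 1, lands at row 5
Move 4: O drops in col 2, lands at row 5
Move 5: X drops in col 3, lands at row 4
Move 6: O drops in col 3, lands at row 3
Move 7: X drops in col 3, lands at row 2
Move 8: O drops in col 0, lands at row 5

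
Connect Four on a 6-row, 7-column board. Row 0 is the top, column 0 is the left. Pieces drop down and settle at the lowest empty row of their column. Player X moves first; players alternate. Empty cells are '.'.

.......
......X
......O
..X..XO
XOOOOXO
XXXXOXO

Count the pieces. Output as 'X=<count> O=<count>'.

X=10 O=9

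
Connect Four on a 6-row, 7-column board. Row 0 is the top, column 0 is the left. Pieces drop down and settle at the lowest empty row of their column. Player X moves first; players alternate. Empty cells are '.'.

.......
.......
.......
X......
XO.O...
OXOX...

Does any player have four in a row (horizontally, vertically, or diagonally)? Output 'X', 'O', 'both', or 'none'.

none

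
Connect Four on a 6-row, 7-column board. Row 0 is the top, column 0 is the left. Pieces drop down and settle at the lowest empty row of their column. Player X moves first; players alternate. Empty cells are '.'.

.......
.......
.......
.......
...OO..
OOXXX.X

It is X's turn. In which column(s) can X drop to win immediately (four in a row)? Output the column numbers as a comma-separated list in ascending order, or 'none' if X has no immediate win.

Answer: 5

Derivation:
col 0: drop X → no win
col 1: drop X → no win
col 2: drop X → no win
col 3: drop X → no win
col 4: drop X → no win
col 5: drop X → WIN!
col 6: drop X → no win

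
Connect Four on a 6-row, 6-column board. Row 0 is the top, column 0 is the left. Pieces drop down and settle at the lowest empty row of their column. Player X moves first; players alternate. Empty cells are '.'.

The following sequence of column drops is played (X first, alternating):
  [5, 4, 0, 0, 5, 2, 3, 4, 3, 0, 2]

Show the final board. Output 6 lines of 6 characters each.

Answer: ......
......
......
O.....
O.XXOX
X.OXOX

Derivation:
Move 1: X drops in col 5, lands at row 5
Move 2: O drops in col 4, lands at row 5
Move 3: X drops in col 0, lands at row 5
Move 4: O drops in col 0, lands at row 4
Move 5: X drops in col 5, lands at row 4
Move 6: O drops in col 2, lands at row 5
Move 7: X drops in col 3, lands at row 5
Move 8: O drops in col 4, lands at row 4
Move 9: X drops in col 3, lands at row 4
Move 10: O drops in col 0, lands at row 3
Move 11: X drops in col 2, lands at row 4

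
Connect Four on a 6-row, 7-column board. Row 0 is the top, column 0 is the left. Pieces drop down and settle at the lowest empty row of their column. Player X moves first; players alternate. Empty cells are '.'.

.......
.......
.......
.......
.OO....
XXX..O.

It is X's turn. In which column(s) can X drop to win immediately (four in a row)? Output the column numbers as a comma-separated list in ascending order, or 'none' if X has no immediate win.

Answer: 3

Derivation:
col 0: drop X → no win
col 1: drop X → no win
col 2: drop X → no win
col 3: drop X → WIN!
col 4: drop X → no win
col 5: drop X → no win
col 6: drop X → no win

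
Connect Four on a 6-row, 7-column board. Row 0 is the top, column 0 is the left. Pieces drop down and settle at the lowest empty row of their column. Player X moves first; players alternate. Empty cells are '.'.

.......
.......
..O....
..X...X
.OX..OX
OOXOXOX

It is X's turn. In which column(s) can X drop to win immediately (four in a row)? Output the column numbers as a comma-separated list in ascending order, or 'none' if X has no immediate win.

Answer: 6

Derivation:
col 0: drop X → no win
col 1: drop X → no win
col 2: drop X → no win
col 3: drop X → no win
col 4: drop X → no win
col 5: drop X → no win
col 6: drop X → WIN!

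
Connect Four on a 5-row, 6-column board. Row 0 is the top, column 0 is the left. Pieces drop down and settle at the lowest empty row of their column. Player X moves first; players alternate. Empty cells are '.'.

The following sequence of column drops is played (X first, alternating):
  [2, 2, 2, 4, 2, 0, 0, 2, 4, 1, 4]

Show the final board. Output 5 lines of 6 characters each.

Move 1: X drops in col 2, lands at row 4
Move 2: O drops in col 2, lands at row 3
Move 3: X drops in col 2, lands at row 2
Move 4: O drops in col 4, lands at row 4
Move 5: X drops in col 2, lands at row 1
Move 6: O drops in col 0, lands at row 4
Move 7: X drops in col 0, lands at row 3
Move 8: O drops in col 2, lands at row 0
Move 9: X drops in col 4, lands at row 3
Move 10: O drops in col 1, lands at row 4
Move 11: X drops in col 4, lands at row 2

Answer: ..O...
..X...
..X.X.
X.O.X.
OOX.O.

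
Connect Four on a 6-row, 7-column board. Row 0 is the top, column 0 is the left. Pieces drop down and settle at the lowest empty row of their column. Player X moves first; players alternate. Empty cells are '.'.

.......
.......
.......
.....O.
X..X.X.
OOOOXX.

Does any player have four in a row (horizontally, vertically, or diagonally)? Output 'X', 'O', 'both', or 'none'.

O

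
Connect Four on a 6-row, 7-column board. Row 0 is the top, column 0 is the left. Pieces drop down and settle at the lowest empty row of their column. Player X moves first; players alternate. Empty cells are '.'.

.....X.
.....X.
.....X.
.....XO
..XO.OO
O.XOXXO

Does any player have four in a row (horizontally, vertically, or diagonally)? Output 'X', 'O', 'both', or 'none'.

X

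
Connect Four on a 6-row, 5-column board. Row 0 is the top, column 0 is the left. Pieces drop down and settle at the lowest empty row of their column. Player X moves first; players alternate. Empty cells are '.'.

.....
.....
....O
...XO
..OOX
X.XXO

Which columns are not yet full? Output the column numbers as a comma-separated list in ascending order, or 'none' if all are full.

Answer: 0,1,2,3,4

Derivation:
col 0: top cell = '.' → open
col 1: top cell = '.' → open
col 2: top cell = '.' → open
col 3: top cell = '.' → open
col 4: top cell = '.' → open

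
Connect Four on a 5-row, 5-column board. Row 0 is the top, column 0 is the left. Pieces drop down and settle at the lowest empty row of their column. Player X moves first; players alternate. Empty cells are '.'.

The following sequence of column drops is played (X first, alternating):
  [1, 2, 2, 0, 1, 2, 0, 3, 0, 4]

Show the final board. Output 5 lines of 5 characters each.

Answer: .....
.....
X.O..
XXX..
OXOOO

Derivation:
Move 1: X drops in col 1, lands at row 4
Move 2: O drops in col 2, lands at row 4
Move 3: X drops in col 2, lands at row 3
Move 4: O drops in col 0, lands at row 4
Move 5: X drops in col 1, lands at row 3
Move 6: O drops in col 2, lands at row 2
Move 7: X drops in col 0, lands at row 3
Move 8: O drops in col 3, lands at row 4
Move 9: X drops in col 0, lands at row 2
Move 10: O drops in col 4, lands at row 4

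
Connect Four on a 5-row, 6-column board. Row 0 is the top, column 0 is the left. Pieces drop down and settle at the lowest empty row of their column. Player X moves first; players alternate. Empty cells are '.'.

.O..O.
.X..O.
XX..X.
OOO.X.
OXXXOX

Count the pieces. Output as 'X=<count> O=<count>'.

X=9 O=8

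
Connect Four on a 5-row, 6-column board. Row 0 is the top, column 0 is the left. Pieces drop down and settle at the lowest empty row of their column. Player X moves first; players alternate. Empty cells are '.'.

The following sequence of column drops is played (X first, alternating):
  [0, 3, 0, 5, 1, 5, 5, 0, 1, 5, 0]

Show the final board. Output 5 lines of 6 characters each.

Move 1: X drops in col 0, lands at row 4
Move 2: O drops in col 3, lands at row 4
Move 3: X drops in col 0, lands at row 3
Move 4: O drops in col 5, lands at row 4
Move 5: X drops in col 1, lands at row 4
Move 6: O drops in col 5, lands at row 3
Move 7: X drops in col 5, lands at row 2
Move 8: O drops in col 0, lands at row 2
Move 9: X drops in col 1, lands at row 3
Move 10: O drops in col 5, lands at row 1
Move 11: X drops in col 0, lands at row 1

Answer: ......
X....O
O....X
XX...O
XX.O.O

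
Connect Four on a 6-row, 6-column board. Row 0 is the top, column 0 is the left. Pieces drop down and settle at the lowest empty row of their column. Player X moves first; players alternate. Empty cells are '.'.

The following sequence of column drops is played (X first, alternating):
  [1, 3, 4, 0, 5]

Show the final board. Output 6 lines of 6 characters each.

Answer: ......
......
......
......
......
OX.OXX

Derivation:
Move 1: X drops in col 1, lands at row 5
Move 2: O drops in col 3, lands at row 5
Move 3: X drops in col 4, lands at row 5
Move 4: O drops in col 0, lands at row 5
Move 5: X drops in col 5, lands at row 5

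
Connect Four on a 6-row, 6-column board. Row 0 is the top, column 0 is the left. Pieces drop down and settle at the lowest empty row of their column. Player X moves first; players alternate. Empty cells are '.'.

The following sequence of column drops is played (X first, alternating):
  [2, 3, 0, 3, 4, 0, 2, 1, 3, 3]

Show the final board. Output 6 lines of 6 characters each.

Move 1: X drops in col 2, lands at row 5
Move 2: O drops in col 3, lands at row 5
Move 3: X drops in col 0, lands at row 5
Move 4: O drops in col 3, lands at row 4
Move 5: X drops in col 4, lands at row 5
Move 6: O drops in col 0, lands at row 4
Move 7: X drops in col 2, lands at row 4
Move 8: O drops in col 1, lands at row 5
Move 9: X drops in col 3, lands at row 3
Move 10: O drops in col 3, lands at row 2

Answer: ......
......
...O..
...X..
O.XO..
XOXOX.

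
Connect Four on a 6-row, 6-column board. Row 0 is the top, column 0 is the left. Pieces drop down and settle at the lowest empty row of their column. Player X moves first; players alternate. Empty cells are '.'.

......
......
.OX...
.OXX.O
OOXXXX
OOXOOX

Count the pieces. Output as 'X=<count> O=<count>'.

X=9 O=9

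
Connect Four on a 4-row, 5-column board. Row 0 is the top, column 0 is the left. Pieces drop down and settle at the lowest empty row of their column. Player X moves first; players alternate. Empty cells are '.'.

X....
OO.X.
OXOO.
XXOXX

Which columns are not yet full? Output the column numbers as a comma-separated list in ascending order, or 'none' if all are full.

Answer: 1,2,3,4

Derivation:
col 0: top cell = 'X' → FULL
col 1: top cell = '.' → open
col 2: top cell = '.' → open
col 3: top cell = '.' → open
col 4: top cell = '.' → open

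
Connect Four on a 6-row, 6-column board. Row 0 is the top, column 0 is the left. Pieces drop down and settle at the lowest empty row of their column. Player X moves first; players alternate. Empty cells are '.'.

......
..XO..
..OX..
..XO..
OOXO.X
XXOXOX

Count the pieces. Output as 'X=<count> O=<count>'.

X=9 O=8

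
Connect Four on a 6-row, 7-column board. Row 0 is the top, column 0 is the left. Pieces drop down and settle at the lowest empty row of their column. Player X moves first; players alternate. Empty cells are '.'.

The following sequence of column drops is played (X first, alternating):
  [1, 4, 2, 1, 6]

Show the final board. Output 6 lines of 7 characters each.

Answer: .......
.......
.......
.......
.O.....
.XX.O.X

Derivation:
Move 1: X drops in col 1, lands at row 5
Move 2: O drops in col 4, lands at row 5
Move 3: X drops in col 2, lands at row 5
Move 4: O drops in col 1, lands at row 4
Move 5: X drops in col 6, lands at row 5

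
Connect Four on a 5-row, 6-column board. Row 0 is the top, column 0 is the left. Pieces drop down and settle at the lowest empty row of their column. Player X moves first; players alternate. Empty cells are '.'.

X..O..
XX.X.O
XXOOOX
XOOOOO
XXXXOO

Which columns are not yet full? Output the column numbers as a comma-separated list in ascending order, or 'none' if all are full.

col 0: top cell = 'X' → FULL
col 1: top cell = '.' → open
col 2: top cell = '.' → open
col 3: top cell = 'O' → FULL
col 4: top cell = '.' → open
col 5: top cell = '.' → open

Answer: 1,2,4,5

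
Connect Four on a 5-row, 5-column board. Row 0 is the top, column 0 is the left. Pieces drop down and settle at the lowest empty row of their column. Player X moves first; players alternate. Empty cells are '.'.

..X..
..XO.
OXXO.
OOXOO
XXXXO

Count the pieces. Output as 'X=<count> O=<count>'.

X=9 O=8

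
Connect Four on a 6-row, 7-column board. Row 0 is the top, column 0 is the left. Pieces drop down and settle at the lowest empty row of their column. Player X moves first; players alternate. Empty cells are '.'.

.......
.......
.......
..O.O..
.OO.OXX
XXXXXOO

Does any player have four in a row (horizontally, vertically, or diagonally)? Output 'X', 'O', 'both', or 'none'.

X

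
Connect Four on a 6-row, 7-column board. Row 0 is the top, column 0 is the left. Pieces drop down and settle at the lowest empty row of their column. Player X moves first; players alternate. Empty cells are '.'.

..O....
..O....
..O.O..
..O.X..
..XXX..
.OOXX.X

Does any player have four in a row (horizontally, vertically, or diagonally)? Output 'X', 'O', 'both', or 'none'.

O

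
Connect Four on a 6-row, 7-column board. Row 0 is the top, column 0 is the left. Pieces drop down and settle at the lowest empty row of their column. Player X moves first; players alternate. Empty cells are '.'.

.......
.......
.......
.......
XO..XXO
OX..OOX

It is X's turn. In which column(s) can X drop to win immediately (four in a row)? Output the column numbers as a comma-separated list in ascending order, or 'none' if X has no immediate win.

col 0: drop X → no win
col 1: drop X → no win
col 2: drop X → no win
col 3: drop X → no win
col 4: drop X → no win
col 5: drop X → no win
col 6: drop X → no win

Answer: none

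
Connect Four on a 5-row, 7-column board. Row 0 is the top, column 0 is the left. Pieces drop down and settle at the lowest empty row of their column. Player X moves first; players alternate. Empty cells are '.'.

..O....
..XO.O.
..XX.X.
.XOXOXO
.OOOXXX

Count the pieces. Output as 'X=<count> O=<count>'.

X=10 O=9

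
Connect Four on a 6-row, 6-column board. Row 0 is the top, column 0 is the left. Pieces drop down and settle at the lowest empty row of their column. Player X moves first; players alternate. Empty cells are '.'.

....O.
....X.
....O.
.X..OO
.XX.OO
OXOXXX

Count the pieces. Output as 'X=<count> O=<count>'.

X=8 O=8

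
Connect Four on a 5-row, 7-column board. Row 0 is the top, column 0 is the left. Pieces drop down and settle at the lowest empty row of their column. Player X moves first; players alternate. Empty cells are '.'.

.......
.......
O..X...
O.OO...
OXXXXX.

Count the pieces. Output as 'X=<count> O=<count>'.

X=6 O=5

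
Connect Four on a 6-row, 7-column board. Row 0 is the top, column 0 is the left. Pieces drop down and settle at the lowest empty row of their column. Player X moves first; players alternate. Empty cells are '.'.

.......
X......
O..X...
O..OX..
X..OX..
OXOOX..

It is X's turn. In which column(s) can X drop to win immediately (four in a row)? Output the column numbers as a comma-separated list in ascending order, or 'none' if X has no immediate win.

col 0: drop X → no win
col 1: drop X → no win
col 2: drop X → no win
col 3: drop X → no win
col 4: drop X → WIN!
col 5: drop X → no win
col 6: drop X → no win

Answer: 4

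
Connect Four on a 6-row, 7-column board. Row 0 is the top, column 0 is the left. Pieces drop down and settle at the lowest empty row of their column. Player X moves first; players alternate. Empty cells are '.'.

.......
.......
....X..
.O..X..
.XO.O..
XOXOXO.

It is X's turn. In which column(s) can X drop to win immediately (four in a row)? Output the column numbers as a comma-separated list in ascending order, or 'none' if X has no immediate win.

col 0: drop X → no win
col 1: drop X → no win
col 2: drop X → no win
col 3: drop X → no win
col 4: drop X → no win
col 5: drop X → no win
col 6: drop X → no win

Answer: none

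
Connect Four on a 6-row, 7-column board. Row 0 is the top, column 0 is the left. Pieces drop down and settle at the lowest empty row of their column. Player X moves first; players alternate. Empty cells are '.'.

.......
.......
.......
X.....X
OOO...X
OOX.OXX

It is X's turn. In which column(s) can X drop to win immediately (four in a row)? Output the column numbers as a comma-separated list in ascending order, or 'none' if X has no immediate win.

Answer: 6

Derivation:
col 0: drop X → no win
col 1: drop X → no win
col 2: drop X → no win
col 3: drop X → no win
col 4: drop X → no win
col 5: drop X → no win
col 6: drop X → WIN!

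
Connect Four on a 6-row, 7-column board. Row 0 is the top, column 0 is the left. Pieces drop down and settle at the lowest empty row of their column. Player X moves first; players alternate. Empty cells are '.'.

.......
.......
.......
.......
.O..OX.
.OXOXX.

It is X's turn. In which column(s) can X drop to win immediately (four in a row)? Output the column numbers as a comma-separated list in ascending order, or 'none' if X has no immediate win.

col 0: drop X → no win
col 1: drop X → no win
col 2: drop X → no win
col 3: drop X → no win
col 4: drop X → no win
col 5: drop X → no win
col 6: drop X → no win

Answer: none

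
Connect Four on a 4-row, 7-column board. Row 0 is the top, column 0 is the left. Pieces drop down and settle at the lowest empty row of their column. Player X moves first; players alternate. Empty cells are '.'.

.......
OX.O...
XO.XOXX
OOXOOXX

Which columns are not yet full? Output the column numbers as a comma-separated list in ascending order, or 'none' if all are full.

Answer: 0,1,2,3,4,5,6

Derivation:
col 0: top cell = '.' → open
col 1: top cell = '.' → open
col 2: top cell = '.' → open
col 3: top cell = '.' → open
col 4: top cell = '.' → open
col 5: top cell = '.' → open
col 6: top cell = '.' → open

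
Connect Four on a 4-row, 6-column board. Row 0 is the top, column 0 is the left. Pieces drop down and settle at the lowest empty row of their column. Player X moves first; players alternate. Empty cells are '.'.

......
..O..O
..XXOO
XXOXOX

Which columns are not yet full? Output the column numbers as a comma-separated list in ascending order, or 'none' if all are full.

col 0: top cell = '.' → open
col 1: top cell = '.' → open
col 2: top cell = '.' → open
col 3: top cell = '.' → open
col 4: top cell = '.' → open
col 5: top cell = '.' → open

Answer: 0,1,2,3,4,5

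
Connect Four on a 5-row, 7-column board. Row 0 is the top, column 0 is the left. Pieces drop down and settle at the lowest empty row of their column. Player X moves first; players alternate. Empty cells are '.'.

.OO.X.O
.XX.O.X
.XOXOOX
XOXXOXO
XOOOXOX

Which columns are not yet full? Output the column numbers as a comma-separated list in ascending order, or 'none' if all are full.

col 0: top cell = '.' → open
col 1: top cell = 'O' → FULL
col 2: top cell = 'O' → FULL
col 3: top cell = '.' → open
col 4: top cell = 'X' → FULL
col 5: top cell = '.' → open
col 6: top cell = 'O' → FULL

Answer: 0,3,5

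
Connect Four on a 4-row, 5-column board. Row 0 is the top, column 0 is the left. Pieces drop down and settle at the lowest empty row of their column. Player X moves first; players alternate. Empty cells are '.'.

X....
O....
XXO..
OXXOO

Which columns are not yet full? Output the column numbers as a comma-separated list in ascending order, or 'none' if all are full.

Answer: 1,2,3,4

Derivation:
col 0: top cell = 'X' → FULL
col 1: top cell = '.' → open
col 2: top cell = '.' → open
col 3: top cell = '.' → open
col 4: top cell = '.' → open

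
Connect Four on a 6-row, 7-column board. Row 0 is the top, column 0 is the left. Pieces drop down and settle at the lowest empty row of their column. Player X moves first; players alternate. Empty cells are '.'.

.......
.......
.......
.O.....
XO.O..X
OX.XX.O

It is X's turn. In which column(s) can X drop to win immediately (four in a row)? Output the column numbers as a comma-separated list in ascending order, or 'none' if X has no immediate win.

Answer: 2

Derivation:
col 0: drop X → no win
col 1: drop X → no win
col 2: drop X → WIN!
col 3: drop X → no win
col 4: drop X → no win
col 5: drop X → no win
col 6: drop X → no win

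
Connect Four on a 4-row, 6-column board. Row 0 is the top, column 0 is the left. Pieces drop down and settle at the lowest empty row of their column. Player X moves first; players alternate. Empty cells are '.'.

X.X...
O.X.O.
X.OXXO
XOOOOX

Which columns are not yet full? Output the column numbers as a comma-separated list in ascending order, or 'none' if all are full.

Answer: 1,3,4,5

Derivation:
col 0: top cell = 'X' → FULL
col 1: top cell = '.' → open
col 2: top cell = 'X' → FULL
col 3: top cell = '.' → open
col 4: top cell = '.' → open
col 5: top cell = '.' → open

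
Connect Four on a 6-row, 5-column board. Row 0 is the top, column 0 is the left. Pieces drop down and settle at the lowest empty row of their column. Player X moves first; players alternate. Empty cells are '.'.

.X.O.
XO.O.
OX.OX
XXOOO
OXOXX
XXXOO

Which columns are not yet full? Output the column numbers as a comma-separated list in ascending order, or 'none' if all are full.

Answer: 0,2,4

Derivation:
col 0: top cell = '.' → open
col 1: top cell = 'X' → FULL
col 2: top cell = '.' → open
col 3: top cell = 'O' → FULL
col 4: top cell = '.' → open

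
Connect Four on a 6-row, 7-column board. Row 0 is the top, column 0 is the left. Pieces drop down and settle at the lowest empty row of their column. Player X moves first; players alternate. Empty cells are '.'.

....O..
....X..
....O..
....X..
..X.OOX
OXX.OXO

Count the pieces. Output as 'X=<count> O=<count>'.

X=7 O=7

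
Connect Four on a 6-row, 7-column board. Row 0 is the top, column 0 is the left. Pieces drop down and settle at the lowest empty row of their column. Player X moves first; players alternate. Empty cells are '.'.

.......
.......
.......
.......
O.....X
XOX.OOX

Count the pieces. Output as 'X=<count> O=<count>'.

X=4 O=4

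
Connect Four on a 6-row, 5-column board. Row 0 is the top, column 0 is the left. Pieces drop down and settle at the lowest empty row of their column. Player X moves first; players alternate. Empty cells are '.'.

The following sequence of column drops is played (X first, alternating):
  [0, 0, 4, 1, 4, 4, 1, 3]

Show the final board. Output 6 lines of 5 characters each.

Answer: .....
.....
.....
....O
OX..X
XO.OX

Derivation:
Move 1: X drops in col 0, lands at row 5
Move 2: O drops in col 0, lands at row 4
Move 3: X drops in col 4, lands at row 5
Move 4: O drops in col 1, lands at row 5
Move 5: X drops in col 4, lands at row 4
Move 6: O drops in col 4, lands at row 3
Move 7: X drops in col 1, lands at row 4
Move 8: O drops in col 3, lands at row 5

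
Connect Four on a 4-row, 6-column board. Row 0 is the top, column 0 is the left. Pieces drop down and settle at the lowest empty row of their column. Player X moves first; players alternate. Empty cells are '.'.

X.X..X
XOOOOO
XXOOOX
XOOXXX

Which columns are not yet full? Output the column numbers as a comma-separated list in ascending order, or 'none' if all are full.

Answer: 1,3,4

Derivation:
col 0: top cell = 'X' → FULL
col 1: top cell = '.' → open
col 2: top cell = 'X' → FULL
col 3: top cell = '.' → open
col 4: top cell = '.' → open
col 5: top cell = 'X' → FULL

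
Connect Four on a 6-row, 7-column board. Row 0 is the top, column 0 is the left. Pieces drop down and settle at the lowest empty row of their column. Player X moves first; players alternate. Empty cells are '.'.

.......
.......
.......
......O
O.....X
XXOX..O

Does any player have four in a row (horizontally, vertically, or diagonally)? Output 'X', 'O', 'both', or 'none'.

none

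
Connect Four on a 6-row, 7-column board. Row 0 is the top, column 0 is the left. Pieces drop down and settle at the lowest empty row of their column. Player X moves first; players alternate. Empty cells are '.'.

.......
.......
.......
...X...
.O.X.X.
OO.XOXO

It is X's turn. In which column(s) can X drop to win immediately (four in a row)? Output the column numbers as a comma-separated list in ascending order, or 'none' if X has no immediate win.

Answer: 3

Derivation:
col 0: drop X → no win
col 1: drop X → no win
col 2: drop X → no win
col 3: drop X → WIN!
col 4: drop X → no win
col 5: drop X → no win
col 6: drop X → no win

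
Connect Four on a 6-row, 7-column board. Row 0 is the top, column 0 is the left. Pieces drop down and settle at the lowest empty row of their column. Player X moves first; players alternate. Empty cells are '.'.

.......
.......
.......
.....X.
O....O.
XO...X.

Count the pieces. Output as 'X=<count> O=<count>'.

X=3 O=3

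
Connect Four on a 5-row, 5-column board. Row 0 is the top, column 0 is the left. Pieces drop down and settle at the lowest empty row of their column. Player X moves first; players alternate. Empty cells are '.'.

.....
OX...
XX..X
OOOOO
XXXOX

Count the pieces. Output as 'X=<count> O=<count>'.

X=8 O=7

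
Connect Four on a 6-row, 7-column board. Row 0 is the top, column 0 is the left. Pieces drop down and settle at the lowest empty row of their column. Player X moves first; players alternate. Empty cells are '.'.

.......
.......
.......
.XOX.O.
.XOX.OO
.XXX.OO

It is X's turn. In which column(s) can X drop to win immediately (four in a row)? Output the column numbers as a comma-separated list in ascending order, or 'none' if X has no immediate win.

Answer: 0,1,3,4

Derivation:
col 0: drop X → WIN!
col 1: drop X → WIN!
col 2: drop X → no win
col 3: drop X → WIN!
col 4: drop X → WIN!
col 5: drop X → no win
col 6: drop X → no win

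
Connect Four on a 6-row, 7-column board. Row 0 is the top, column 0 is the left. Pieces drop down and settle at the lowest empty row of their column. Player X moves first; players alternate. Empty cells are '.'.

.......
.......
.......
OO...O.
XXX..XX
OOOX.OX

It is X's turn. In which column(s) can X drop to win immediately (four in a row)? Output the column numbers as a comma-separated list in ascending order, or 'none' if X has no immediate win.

col 0: drop X → no win
col 1: drop X → no win
col 2: drop X → no win
col 3: drop X → WIN!
col 4: drop X → no win
col 5: drop X → no win
col 6: drop X → no win

Answer: 3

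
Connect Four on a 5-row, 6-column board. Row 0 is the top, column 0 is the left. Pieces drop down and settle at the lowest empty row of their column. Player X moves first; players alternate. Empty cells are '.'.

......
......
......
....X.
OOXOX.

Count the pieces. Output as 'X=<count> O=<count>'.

X=3 O=3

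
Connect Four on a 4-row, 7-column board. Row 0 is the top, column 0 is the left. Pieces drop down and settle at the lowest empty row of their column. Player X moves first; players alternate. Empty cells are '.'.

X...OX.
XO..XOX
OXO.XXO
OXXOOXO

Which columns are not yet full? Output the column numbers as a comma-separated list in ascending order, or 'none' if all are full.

col 0: top cell = 'X' → FULL
col 1: top cell = '.' → open
col 2: top cell = '.' → open
col 3: top cell = '.' → open
col 4: top cell = 'O' → FULL
col 5: top cell = 'X' → FULL
col 6: top cell = '.' → open

Answer: 1,2,3,6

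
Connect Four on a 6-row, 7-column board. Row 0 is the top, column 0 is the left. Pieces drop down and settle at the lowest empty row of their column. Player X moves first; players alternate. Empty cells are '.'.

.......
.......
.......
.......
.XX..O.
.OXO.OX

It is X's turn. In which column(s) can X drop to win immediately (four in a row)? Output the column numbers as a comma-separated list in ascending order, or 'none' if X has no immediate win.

Answer: none

Derivation:
col 0: drop X → no win
col 1: drop X → no win
col 2: drop X → no win
col 3: drop X → no win
col 4: drop X → no win
col 5: drop X → no win
col 6: drop X → no win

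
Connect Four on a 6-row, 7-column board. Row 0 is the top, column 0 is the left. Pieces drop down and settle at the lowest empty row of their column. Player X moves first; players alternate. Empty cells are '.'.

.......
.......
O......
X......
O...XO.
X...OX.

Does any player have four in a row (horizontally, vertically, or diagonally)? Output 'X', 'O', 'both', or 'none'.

none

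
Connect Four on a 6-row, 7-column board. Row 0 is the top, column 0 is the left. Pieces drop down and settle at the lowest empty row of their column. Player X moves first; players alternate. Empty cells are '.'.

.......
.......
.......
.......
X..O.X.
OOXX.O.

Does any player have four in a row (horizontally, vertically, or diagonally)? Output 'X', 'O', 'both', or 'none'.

none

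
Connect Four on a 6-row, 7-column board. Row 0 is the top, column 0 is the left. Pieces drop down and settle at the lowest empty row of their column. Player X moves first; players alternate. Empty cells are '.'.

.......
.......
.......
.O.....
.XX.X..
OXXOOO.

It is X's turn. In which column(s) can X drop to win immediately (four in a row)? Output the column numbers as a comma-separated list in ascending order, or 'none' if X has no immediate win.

col 0: drop X → no win
col 1: drop X → no win
col 2: drop X → no win
col 3: drop X → WIN!
col 4: drop X → no win
col 5: drop X → no win
col 6: drop X → no win

Answer: 3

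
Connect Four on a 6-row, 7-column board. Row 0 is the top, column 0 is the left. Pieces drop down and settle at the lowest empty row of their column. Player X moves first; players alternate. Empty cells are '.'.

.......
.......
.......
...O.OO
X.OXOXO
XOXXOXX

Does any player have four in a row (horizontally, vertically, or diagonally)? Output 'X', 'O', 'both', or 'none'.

none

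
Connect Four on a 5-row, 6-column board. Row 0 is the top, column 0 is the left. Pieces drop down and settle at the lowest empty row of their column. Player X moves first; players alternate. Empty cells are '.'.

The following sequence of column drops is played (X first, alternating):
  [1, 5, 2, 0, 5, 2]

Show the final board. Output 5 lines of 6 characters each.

Move 1: X drops in col 1, lands at row 4
Move 2: O drops in col 5, lands at row 4
Move 3: X drops in col 2, lands at row 4
Move 4: O drops in col 0, lands at row 4
Move 5: X drops in col 5, lands at row 3
Move 6: O drops in col 2, lands at row 3

Answer: ......
......
......
..O..X
OXX..O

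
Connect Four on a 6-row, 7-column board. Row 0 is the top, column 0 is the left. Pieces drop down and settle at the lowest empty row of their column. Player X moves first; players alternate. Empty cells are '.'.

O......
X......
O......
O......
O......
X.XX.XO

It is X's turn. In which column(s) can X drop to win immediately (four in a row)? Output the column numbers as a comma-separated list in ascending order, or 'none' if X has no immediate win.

col 1: drop X → WIN!
col 2: drop X → no win
col 3: drop X → no win
col 4: drop X → WIN!
col 5: drop X → no win
col 6: drop X → no win

Answer: 1,4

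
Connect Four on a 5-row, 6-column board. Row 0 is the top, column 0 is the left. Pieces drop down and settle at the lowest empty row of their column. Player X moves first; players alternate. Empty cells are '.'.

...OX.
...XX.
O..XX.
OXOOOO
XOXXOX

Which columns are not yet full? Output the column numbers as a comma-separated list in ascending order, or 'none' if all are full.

col 0: top cell = '.' → open
col 1: top cell = '.' → open
col 2: top cell = '.' → open
col 3: top cell = 'O' → FULL
col 4: top cell = 'X' → FULL
col 5: top cell = '.' → open

Answer: 0,1,2,5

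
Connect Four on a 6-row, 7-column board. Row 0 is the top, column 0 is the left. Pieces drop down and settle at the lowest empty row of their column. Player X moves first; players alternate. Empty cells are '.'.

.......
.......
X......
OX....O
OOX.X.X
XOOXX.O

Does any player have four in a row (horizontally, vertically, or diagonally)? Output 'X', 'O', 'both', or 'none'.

X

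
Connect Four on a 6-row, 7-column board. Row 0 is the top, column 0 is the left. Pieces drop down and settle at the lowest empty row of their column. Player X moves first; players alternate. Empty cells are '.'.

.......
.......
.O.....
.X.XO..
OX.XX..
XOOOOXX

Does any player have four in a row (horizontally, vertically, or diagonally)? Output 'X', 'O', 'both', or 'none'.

O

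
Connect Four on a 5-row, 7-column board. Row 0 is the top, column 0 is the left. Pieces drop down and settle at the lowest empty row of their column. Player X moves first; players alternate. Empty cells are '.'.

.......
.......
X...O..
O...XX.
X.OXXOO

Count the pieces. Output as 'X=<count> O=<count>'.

X=6 O=5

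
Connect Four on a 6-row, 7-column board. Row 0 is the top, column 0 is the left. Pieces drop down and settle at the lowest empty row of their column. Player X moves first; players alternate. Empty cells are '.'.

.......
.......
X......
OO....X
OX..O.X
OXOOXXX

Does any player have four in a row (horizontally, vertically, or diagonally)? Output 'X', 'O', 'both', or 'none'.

none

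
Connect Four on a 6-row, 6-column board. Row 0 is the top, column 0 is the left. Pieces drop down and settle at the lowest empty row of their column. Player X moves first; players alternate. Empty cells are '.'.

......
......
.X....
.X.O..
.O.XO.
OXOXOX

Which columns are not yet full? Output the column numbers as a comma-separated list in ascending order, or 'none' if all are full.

col 0: top cell = '.' → open
col 1: top cell = '.' → open
col 2: top cell = '.' → open
col 3: top cell = '.' → open
col 4: top cell = '.' → open
col 5: top cell = '.' → open

Answer: 0,1,2,3,4,5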